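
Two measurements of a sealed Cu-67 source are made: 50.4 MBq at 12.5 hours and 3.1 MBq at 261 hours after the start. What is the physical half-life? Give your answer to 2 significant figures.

62 hours

Over Δt = 261 − 12.5 = 248.5 hours, the level fell by a factor of 50.4/3.1 ≈ 16.258.
n = log₂(16.258) ≈ 4.0231 half-lives, so t½ = 248.5/4.0231 ≈ 61.769 hours.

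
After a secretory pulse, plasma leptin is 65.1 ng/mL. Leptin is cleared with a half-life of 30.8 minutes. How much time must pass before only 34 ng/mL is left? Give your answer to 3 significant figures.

Fraction remaining = 34/65.1 ≈ 0.52227.
n = log₂(65.1/34) = ln(1.9147)/ln 2 ≈ 0.93712 half-lives.
t = n × t½ = 0.93712 × 30.8 ≈ 28.863 minutes.

28.9 minutes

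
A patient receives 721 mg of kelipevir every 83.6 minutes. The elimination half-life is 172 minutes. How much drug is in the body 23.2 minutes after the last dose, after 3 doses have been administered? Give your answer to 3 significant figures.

The 3 doses were given 190.4, 106.8, 23.2 minutes ago.
Total = 721·(1/2)^(190.4/172) + 721·(1/2)^(106.8/172) + 721·(1/2)^(23.2/172)
      = 334.74 + 468.83 + 656.65 ≈ 1460.2 mg.

1460 mg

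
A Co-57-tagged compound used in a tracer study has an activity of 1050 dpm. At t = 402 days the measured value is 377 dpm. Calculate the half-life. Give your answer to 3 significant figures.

272 days

A/A₀ = 377/1050 ≈ 0.35905.
n = log₂(2.7851) ≈ 1.4778 half-lives elapsed in 402 days.
t½ = 402/1.4778 ≈ 272.03 days.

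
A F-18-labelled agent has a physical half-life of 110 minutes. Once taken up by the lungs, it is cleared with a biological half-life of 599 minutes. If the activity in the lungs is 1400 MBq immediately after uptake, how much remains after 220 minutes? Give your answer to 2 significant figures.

270 MBq

1/t_eff = 1/t_phys + 1/t_biol = 1/110 + 1/599 = 0.01076 per minute.
t_eff = 110 × 599 / (110 + 599) ≈ 92.934 minutes.
Remaining = 1400 × (1/2)^(220/92.934) = 1400 × (1/2)^2.3673 ≈ 271.34 MBq.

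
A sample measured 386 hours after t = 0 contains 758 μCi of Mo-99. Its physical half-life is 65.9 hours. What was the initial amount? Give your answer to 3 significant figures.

Number of half-lives elapsed: n = 386/65.9 ≈ 5.8574.
A₀ = A × 2^n = 758 × 2^5.8574 = 758 × 57.975 ≈ 43945 μCi.

43900 μCi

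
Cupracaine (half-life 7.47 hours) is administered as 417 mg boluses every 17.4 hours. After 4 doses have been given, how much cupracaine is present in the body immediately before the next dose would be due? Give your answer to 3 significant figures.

The 4 doses were given 69.6, 52.2, 34.8, 17.4 hours ago.
Total = 417·(1/2)^(69.6/7.47) + 417·(1/2)^(52.2/7.47) + 417·(1/2)^(34.8/7.47) + 417·(1/2)^(17.4/7.47)
      = 0.65367 + 3.2851 + 16.51 + 82.974 ≈ 103.42 mg.

103 mg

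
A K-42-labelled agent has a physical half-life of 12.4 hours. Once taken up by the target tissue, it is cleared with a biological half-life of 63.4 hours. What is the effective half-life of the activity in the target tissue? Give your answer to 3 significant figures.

1/t_eff = 1/t_phys + 1/t_biol = 1/12.4 + 1/63.4 = 0.096418 per hour.
t_eff = 12.4 × 63.4 / (12.4 + 63.4) ≈ 10.372 hours.

10.4 hours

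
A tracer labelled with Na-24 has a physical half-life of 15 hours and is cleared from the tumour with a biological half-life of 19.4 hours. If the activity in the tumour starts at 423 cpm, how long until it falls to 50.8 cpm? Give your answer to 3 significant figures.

25.9 hours

1/t_eff = 1/t_phys + 1/t_biol = 1/15 + 1/19.4 = 0.11821 per hour.
t_eff = 15 × 19.4 / (15 + 19.4) ≈ 8.4593 hours.
n = log₂(423/50.8) ≈ 3.0578; t = 3.0578 × 8.4593 ≈ 25.866 hours.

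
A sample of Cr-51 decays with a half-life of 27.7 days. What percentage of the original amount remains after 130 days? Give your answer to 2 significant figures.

n = 130/27.7 ≈ 4.6931 half-lives.
Fraction remaining = (1/2)^4.6931 ≈ 0.038657, i.e. 3.8657%.

3.9%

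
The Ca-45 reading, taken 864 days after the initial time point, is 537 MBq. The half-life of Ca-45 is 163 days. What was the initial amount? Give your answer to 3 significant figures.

Number of half-lives elapsed: n = 864/163 ≈ 5.3006.
A₀ = A × 2^n = 537 × 2^5.3006 = 537 × 39.413 ≈ 21165 MBq.

21200 MBq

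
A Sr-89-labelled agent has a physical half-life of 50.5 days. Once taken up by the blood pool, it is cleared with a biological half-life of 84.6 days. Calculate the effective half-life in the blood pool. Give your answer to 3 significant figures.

31.6 days

1/t_eff = 1/t_phys + 1/t_biol = 1/50.5 + 1/84.6 = 0.031622 per day.
t_eff = 50.5 × 84.6 / (50.5 + 84.6) ≈ 31.623 days.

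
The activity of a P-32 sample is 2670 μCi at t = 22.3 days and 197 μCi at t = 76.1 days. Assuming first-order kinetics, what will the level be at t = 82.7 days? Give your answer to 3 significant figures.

Over Δt = 76.1 − 22.3 = 53.8 days, the level fell by a factor of 2670/197 ≈ 13.553.
n = log₂(13.553) ≈ 3.7606 half-lives, so t½ = 53.8/3.7606 ≈ 14.306 days.
From t = 76.1 to t = 82.7: 197 × (1/2)^((82.7−76.1)/14.306) ≈ 143.08 μCi.

143 μCi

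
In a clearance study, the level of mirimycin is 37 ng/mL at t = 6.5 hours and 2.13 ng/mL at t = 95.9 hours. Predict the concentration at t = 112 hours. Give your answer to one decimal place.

1.3 ng/mL

Over Δt = 95.9 − 6.5 = 89.4 hours, the level fell by a factor of 37/2.13 ≈ 17.371.
n = log₂(17.371) ≈ 4.1186 half-lives, so t½ = 89.4/4.1186 ≈ 21.706 hours.
From t = 95.9 to t = 112: 2.13 × (1/2)^((112−95.9)/21.706) ≈ 1.2738 ng/mL.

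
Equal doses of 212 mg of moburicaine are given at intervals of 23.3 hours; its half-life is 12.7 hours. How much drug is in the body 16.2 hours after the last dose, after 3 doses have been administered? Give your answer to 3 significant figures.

The 3 doses were given 62.8, 39.5, 16.2 hours ago.
Total = 212·(1/2)^(62.8/12.7) + 212·(1/2)^(39.5/12.7) + 212·(1/2)^(16.2/12.7)
      = 6.883 + 24.551 + 87.568 ≈ 119 mg.

119 mg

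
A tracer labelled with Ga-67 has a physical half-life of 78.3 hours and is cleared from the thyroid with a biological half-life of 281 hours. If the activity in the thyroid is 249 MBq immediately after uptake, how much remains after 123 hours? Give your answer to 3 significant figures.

61.9 MBq

1/t_eff = 1/t_phys + 1/t_biol = 1/78.3 + 1/281 = 0.01633 per hour.
t_eff = 78.3 × 281 / (78.3 + 281) ≈ 61.237 hours.
Remaining = 249 × (1/2)^(123/61.237) = 249 × (1/2)^2.0086 ≈ 61.88 MBq.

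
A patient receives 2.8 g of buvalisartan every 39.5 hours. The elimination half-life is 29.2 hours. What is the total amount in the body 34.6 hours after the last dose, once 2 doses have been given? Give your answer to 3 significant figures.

The 2 doses were given 74.1, 34.6 hours ago.
Total = 2.8·(1/2)^(74.1/29.2) + 2.8·(1/2)^(34.6/29.2)
      = 0.48222 + 1.2316 ≈ 1.7138 g.

1.71 g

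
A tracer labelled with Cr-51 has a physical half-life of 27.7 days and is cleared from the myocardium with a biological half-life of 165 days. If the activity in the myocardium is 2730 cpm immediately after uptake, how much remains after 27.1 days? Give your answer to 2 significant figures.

1/t_eff = 1/t_phys + 1/t_biol = 1/27.7 + 1/165 = 0.042162 per day.
t_eff = 27.7 × 165 / (27.7 + 165) ≈ 23.718 days.
Remaining = 2730 × (1/2)^(27.1/23.718) = 2730 × (1/2)^1.1426 ≈ 1236.5 cpm.

1200 cpm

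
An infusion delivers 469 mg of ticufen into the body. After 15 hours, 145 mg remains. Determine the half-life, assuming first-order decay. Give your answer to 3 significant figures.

A/A₀ = 145/469 ≈ 0.30917.
n = log₂(3.2345) ≈ 1.6935 half-lives elapsed in 15 hours.
t½ = 15/1.6935 ≈ 8.8572 hours.

8.86 hours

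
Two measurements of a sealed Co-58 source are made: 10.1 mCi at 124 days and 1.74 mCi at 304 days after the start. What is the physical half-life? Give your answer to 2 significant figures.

71 days

Over Δt = 304 − 124 = 180 days, the level fell by a factor of 10.1/1.74 ≈ 5.8046.
n = log₂(5.8046) ≈ 2.5372 half-lives, so t½ = 180/2.5372 ≈ 70.944 days.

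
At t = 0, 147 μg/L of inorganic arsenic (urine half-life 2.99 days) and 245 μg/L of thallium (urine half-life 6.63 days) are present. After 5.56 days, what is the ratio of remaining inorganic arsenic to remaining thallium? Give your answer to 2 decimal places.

inorganic arsenic: 147 × (1/2)^(5.56/2.99) = 147 × (1/2)^1.8595 ≈ 40.508 μg/L.
thallium: 245 × (1/2)^(5.56/6.63) = 245 × (1/2)^0.83861 ≈ 137 μg/L.
Ratio ≈ 40.508 / 137 ≈ 0.29568.

0.30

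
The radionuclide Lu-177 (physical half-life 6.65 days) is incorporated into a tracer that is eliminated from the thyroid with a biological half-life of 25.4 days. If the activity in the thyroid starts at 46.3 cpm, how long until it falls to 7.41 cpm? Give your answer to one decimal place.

1/t_eff = 1/t_phys + 1/t_biol = 1/6.65 + 1/25.4 = 0.18975 per day.
t_eff = 6.65 × 25.4 / (6.65 + 25.4) ≈ 5.2702 days.
n = log₂(46.3/7.41) ≈ 2.6435; t = 2.6435 × 5.2702 ≈ 13.932 days.

13.9 days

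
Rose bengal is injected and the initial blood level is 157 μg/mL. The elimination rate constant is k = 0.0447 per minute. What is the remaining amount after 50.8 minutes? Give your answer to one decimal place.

t½ = ln 2 / k = 0.69315 / 0.0447 ≈ 15.507 minutes.
Number of half-lives: n = 50.8/15.507 ≈ 3.276.
Remaining = 157 × (1/2)^3.276 = 157 × 0.10323 ≈ 16.208 μg/mL.

16.2 μg/mL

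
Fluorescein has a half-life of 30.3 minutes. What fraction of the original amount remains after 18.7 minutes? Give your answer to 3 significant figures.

0.652

n = 18.7/30.3 ≈ 0.61716 half-lives.
Fraction remaining = (1/2)^0.61716 ≈ 0.65195.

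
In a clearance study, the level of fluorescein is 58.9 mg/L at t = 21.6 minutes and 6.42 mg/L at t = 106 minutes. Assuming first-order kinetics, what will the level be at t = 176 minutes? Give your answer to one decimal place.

Over Δt = 106 − 21.6 = 84.4 minutes, the level fell by a factor of 58.9/6.42 ≈ 9.1745.
n = log₂(9.1745) ≈ 3.1976 half-lives, so t½ = 84.4/3.1976 ≈ 26.395 minutes.
From t = 106 to t = 176: 6.42 × (1/2)^((176−106)/26.395) ≈ 1.0214 mg/L.

1.0 mg/L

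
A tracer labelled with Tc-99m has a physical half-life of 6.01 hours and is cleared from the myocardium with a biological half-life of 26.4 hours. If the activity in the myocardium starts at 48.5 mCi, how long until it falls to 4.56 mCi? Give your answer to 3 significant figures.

1/t_eff = 1/t_phys + 1/t_biol = 1/6.01 + 1/26.4 = 0.20427 per hour.
t_eff = 6.01 × 26.4 / (6.01 + 26.4) ≈ 4.8955 hours.
n = log₂(48.5/4.56) ≈ 3.4109; t = 3.4109 × 4.8955 ≈ 16.698 hours.

16.7 hours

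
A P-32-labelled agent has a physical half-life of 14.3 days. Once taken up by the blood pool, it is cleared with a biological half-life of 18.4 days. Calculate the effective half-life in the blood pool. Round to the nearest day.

1/t_eff = 1/t_phys + 1/t_biol = 1/14.3 + 1/18.4 = 0.12428 per day.
t_eff = 14.3 × 18.4 / (14.3 + 18.4) ≈ 8.0465 days.

8 days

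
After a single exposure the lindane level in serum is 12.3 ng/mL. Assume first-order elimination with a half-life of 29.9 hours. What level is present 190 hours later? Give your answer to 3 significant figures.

Number of half-lives: n = 190/29.9 ≈ 6.3545.
Remaining = 12.3 × (1/2)^6.3545 = 12.3 × 0.012221 ≈ 0.15032 ng/mL.

0.150 ng/mL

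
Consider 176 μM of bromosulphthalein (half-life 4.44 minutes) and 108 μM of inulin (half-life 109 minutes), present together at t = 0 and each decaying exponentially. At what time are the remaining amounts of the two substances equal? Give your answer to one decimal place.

Set 176·(1/2)^(t/4.44) = 108·(1/2)^(t/109).
Taking log₂: log₂(176/108) = t·(1/4.44 − 1/109).
log₂(1.6296) = 0.70454; 1/4.44 − 1/109 = 0.21605.
t = 0.70454 / 0.21605 ≈ 3.261 minutes.

3.3 minutes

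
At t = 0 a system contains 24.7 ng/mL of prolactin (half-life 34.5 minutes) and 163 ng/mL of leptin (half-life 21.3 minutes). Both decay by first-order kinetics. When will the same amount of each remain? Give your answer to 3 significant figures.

Set 24.7·(1/2)^(t/34.5) = 163·(1/2)^(t/21.3).
Taking log₂: log₂(24.7/163) = t·(1/34.5 − 1/21.3).
log₂(0.15153) = -2.7223; 1/34.5 − 1/21.3 = -0.017963.
t = -2.7223 / -0.017963 ≈ 151.55 minutes.

152 minutes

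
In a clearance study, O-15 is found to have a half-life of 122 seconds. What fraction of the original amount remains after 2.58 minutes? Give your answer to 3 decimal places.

0.415

2.58 minutes = 154.8 seconds.
n = 154.8/122 ≈ 1.2689 half-lives.
Fraction remaining = (1/2)^1.2689 ≈ 0.41499.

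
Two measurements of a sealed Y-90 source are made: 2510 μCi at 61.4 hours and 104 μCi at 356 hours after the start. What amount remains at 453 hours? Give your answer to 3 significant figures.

36.5 μCi

Over Δt = 356 − 61.4 = 294.6 hours, the level fell by a factor of 2510/104 ≈ 24.135.
n = log₂(24.135) ≈ 4.593 half-lives, so t½ = 294.6/4.593 ≈ 64.141 hours.
From t = 356 to t = 453: 104 × (1/2)^((453−356)/64.141) ≈ 36.457 μCi.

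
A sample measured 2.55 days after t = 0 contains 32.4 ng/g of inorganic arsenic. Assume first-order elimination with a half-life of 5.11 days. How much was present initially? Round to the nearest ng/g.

Number of half-lives elapsed: n = 2.55/5.11 ≈ 0.49902.
A₀ = A × 2^n = 32.4 × 2^0.49902 = 32.4 × 1.4133 ≈ 45.789 ng/g.

46 ng/g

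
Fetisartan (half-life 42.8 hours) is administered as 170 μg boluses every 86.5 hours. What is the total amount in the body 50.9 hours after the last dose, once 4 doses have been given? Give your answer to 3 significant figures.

98.6 μg

The 4 doses were given 310.4, 223.9, 137.4, 50.9 hours ago.
Total = 170·(1/2)^(310.4/42.8) + 170·(1/2)^(223.9/42.8) + 170·(1/2)^(137.4/42.8) + 170·(1/2)^(50.9/42.8)
      = 1.115 + 4.5255 + 18.368 + 74.55 ≈ 98.558 μg.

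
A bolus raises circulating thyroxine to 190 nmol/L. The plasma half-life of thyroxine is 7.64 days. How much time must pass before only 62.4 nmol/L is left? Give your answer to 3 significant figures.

12.3 days

Fraction remaining = 62.4/190 ≈ 0.32842.
n = log₂(190/62.4) = ln(3.0449)/ln 2 ≈ 1.6064 half-lives.
t = n × t½ = 1.6064 × 7.64 ≈ 12.273 days.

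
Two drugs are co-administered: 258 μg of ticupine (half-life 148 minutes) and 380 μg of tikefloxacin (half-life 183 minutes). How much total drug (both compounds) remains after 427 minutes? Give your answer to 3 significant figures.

110 μg

ticupine: 258 × (1/2)^(427/148) = 258 × (1/2)^2.8851 ≈ 34.923 μg.
tikefloxacin: 380 × (1/2)^(427/183) = 380 × (1/2)^2.3333 ≈ 75.402 μg.
Total = 34.923 + 75.402 ≈ 110.32 μg.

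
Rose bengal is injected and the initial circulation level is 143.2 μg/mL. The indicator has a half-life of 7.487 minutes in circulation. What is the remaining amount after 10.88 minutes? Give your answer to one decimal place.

52.3 μg/mL

Number of half-lives: n = 10.88/7.487 ≈ 1.4532.
Remaining = 143.2 × (1/2)^1.4532 = 143.2 × 0.36521 ≈ 52.299 μg/mL.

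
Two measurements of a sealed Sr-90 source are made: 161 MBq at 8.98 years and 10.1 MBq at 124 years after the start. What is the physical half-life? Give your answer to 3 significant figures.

28.8 years

Over Δt = 124 − 8.98 = 115.02 years, the level fell by a factor of 161/10.1 ≈ 15.941.
n = log₂(15.941) ≈ 3.9946 half-lives, so t½ = 115.02/3.9946 ≈ 28.794 years.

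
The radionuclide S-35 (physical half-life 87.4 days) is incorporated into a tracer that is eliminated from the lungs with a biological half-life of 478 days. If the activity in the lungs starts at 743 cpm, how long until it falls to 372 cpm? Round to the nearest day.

1/t_eff = 1/t_phys + 1/t_biol = 1/87.4 + 1/478 = 0.013534 per day.
t_eff = 87.4 × 478 / (87.4 + 478) ≈ 73.89 days.
n = log₂(743/372) ≈ 0.99806; t = 0.99806 × 73.89 ≈ 73.746 days.

74 days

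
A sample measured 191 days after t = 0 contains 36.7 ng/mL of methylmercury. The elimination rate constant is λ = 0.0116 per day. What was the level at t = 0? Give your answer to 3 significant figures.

336 ng/mL

t½ = ln 2 / λ = 0.69315 / 0.0116 ≈ 59.754 days.
Number of half-lives elapsed: n = 191/59.754 ≈ 3.1964.
A₀ = A × 2^n = 36.7 × 2^3.1964 = 36.7 × 9.1669 ≈ 336.43 ng/mL.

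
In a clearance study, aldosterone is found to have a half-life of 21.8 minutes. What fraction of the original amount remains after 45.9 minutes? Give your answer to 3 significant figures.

n = 45.9/21.8 ≈ 2.1055 half-lives.
Fraction remaining = (1/2)^2.1055 ≈ 0.23237.

0.232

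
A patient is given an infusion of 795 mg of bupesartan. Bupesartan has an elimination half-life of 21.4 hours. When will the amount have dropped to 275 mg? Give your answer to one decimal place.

Fraction remaining = 275/795 ≈ 0.34591.
n = log₂(795/275) = ln(2.8909)/ln 2 ≈ 1.5315 half-lives.
t = n × t½ = 1.5315 × 21.4 ≈ 32.775 hours.

32.8 hours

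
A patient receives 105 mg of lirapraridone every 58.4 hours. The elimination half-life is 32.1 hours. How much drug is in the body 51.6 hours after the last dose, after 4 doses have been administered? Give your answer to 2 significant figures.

The 4 doses were given 226.8, 168.4, 110, 51.6 hours ago.
Total = 105·(1/2)^(226.8/32.1) + 105·(1/2)^(168.4/32.1) + 105·(1/2)^(110/32.1) + 105·(1/2)^(51.6/32.1)
      = 0.78395 + 2.7666 + 9.7639 + 34.458 ≈ 47.773 mg.

48 mg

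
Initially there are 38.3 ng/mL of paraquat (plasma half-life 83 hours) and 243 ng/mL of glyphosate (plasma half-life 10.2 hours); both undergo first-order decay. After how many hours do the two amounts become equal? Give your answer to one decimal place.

31.0 hours

Set 38.3·(1/2)^(t/83) = 243·(1/2)^(t/10.2).
Taking log₂: log₂(38.3/243) = t·(1/83 − 1/10.2).
log₂(0.15761) = -2.6655; 1/83 − 1/10.2 = -0.085991.
t = -2.6655 / -0.085991 ≈ 30.998 hours.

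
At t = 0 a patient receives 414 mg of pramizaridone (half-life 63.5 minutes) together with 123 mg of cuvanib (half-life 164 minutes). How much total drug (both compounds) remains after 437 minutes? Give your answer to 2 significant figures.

23 mg

pramizaridone: 414 × (1/2)^(437/63.5) = 414 × (1/2)^6.8819 ≈ 3.5103 mg.
cuvanib: 123 × (1/2)^(437/164) = 123 × (1/2)^2.6646 ≈ 19.399 mg.
Total = 3.5103 + 19.399 ≈ 22.909 mg.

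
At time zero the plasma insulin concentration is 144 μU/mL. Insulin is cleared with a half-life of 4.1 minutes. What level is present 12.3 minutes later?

Elapsed time is 3 half-lives (12.3/4.1).
Each half-life halves the amount: 144 × (1/2)^3 = 144/8 = 18 μU/mL.

18 μU/mL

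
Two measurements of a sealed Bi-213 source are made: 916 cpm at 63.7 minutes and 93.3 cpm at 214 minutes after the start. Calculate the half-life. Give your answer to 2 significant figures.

Over Δt = 214 − 63.7 = 150.3 minutes, the level fell by a factor of 916/93.3 ≈ 9.8178.
n = log₂(9.8178) ≈ 3.2954 half-lives, so t½ = 150.3/3.2954 ≈ 45.609 minutes.

46 minutes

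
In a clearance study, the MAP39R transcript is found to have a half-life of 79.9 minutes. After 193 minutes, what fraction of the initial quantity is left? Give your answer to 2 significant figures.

n = 193/79.9 ≈ 2.4155 half-lives.
Fraction remaining = (1/2)^2.4155 ≈ 0.18744.

0.19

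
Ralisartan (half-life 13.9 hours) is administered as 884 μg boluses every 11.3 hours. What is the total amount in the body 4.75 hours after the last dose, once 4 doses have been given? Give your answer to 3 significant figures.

The 4 doses were given 38.65, 27.35, 16.05, 4.75 hours ago.
Total = 884·(1/2)^(38.65/13.9) + 884·(1/2)^(27.35/13.9) + 884·(1/2)^(16.05/13.9) + 884·(1/2)^(4.75/13.9)
      = 128.65 + 226.02 + 397.06 + 697.56 ≈ 1449.3 μg.

1450 μg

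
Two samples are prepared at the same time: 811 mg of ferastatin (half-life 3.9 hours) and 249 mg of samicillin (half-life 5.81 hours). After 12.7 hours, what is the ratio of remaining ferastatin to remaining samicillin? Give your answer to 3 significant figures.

ferastatin: 811 × (1/2)^(12.7/3.9) = 811 × (1/2)^3.2564 ≈ 84.868 mg.
samicillin: 249 × (1/2)^(12.7/5.81) = 249 × (1/2)^2.1859 ≈ 54.725 mg.
Ratio ≈ 84.868 / 54.725 ≈ 1.5508.

1.55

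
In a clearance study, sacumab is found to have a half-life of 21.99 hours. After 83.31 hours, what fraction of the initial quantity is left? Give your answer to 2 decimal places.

0.07

n = 83.31/21.99 ≈ 3.7885 half-lives.
Fraction remaining = (1/2)^3.7885 ≈ 0.072366.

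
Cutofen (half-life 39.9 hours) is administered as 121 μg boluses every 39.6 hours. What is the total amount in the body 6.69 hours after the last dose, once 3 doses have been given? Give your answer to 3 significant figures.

189 μg

The 3 doses were given 85.89, 46.29, 6.69 hours ago.
Total = 121·(1/2)^(85.89/39.9) + 121·(1/2)^(46.29/39.9) + 121·(1/2)^(6.69/39.9)
      = 27.213 + 54.143 + 107.72 ≈ 189.08 μg.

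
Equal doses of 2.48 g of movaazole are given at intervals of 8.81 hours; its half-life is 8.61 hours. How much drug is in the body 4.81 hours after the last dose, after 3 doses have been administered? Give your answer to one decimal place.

2.9 g

The 3 doses were given 22.43, 13.62, 4.81 hours ago.
Total = 2.48·(1/2)^(22.43/8.61) + 2.48·(1/2)^(13.62/8.61) + 2.48·(1/2)^(4.81/8.61)
      = 0.4076 + 0.82843 + 1.6838 ≈ 2.9198 g.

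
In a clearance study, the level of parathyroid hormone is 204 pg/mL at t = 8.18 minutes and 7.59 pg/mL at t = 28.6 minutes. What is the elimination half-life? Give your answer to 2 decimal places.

Over Δt = 28.6 − 8.18 = 20.42 minutes, the level fell by a factor of 204/7.59 ≈ 26.877.
n = log₂(26.877) ≈ 4.7483 half-lives, so t½ = 20.42/4.7483 ≈ 4.3005 minutes.

4.30 minutes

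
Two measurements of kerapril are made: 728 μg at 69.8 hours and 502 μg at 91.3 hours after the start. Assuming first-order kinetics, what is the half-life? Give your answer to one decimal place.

Over Δt = 91.3 − 69.8 = 21.5 hours, the level fell by a factor of 728/502 ≈ 1.4502.
n = log₂(1.4502) ≈ 0.53625 half-lives, so t½ = 21.5/0.53625 ≈ 40.093 hours.

40.1 hours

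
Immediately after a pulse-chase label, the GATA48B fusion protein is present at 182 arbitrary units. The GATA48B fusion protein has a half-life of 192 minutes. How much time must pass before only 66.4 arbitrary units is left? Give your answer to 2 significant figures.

Fraction remaining = 66.4/182 ≈ 0.36484.
n = log₂(182/66.4) = ln(2.741)/ln 2 ≈ 1.4547 half-lives.
t = n × t½ = 1.4547 × 192 ≈ 279.3 minutes.

280 minutes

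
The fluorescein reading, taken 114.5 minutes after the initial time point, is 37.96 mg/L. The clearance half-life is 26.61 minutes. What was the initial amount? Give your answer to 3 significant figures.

Number of half-lives elapsed: n = 114.5/26.61 ≈ 4.3029.
A₀ = A × 2^n = 37.96 × 2^4.3029 = 37.96 × 19.738 ≈ 749.25 mg/L.

749 mg/L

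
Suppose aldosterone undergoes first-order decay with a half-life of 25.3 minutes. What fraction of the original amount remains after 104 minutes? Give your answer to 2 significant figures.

n = 104/25.3 ≈ 4.1107 half-lives.
Fraction remaining = (1/2)^4.1107 ≈ 0.057885.

0.058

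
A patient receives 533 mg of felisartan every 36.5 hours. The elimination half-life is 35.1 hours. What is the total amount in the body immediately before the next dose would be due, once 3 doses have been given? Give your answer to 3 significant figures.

The 3 doses were given 109.5, 73, 36.5 hours ago.
Total = 533·(1/2)^(109.5/35.1) + 533·(1/2)^(73/35.1) + 533·(1/2)^(36.5/35.1)
      = 61.322 + 126.08 + 259.23 ≈ 446.64 mg.

447 mg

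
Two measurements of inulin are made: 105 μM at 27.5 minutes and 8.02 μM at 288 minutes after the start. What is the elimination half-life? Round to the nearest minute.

70 minutes

Over Δt = 288 − 27.5 = 260.5 minutes, the level fell by a factor of 105/8.02 ≈ 13.092.
n = log₂(13.092) ≈ 3.7106 half-lives, so t½ = 260.5/3.7106 ≈ 70.203 minutes.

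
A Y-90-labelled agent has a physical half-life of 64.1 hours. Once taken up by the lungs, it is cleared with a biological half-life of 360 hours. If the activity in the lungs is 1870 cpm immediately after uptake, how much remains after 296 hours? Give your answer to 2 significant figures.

1/t_eff = 1/t_phys + 1/t_biol = 1/64.1 + 1/360 = 0.018378 per hour.
t_eff = 64.1 × 360 / (64.1 + 360) ≈ 54.412 hours.
Remaining = 1870 × (1/2)^(296/54.412) = 1870 × (1/2)^5.44 ≈ 43.076 cpm.

43 cpm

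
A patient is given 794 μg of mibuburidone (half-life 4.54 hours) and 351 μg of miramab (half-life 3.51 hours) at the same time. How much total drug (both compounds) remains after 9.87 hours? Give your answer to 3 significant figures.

mibuburidone: 794 × (1/2)^(9.87/4.54) = 794 × (1/2)^2.174 ≈ 175.95 μg.
miramab: 351 × (1/2)^(9.87/3.51) = 351 × (1/2)^2.812 ≈ 49.983 μg.
Total = 175.95 + 49.983 ≈ 225.93 μg.

226 μg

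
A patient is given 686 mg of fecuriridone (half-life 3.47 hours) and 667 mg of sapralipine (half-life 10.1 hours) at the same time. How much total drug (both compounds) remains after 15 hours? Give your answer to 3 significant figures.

273 mg

fecuriridone: 686 × (1/2)^(15/3.47) = 686 × (1/2)^4.3228 ≈ 34.28 mg.
sapralipine: 667 × (1/2)^(15/10.1) = 667 × (1/2)^1.4851 ≈ 238.26 mg.
Total = 34.28 + 238.26 ≈ 272.54 mg.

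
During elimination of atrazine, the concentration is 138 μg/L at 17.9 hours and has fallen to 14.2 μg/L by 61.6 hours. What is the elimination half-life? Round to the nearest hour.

Over Δt = 61.6 − 17.9 = 43.7 hours, the level fell by a factor of 138/14.2 ≈ 9.7183.
n = log₂(9.7183) ≈ 3.2807 half-lives, so t½ = 43.7/3.2807 ≈ 13.32 hours.

13 hours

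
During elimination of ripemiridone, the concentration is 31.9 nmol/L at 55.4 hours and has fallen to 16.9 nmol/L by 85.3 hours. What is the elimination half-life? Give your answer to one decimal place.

Over Δt = 85.3 − 55.4 = 29.9 hours, the level fell by a factor of 31.9/16.9 ≈ 1.8876.
n = log₂(1.8876) ≈ 0.91653 half-lives, so t½ = 29.9/0.91653 ≈ 32.623 hours.

32.6 hours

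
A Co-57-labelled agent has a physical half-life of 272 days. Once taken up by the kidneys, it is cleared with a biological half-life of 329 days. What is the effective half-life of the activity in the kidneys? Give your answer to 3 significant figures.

1/t_eff = 1/t_phys + 1/t_biol = 1/272 + 1/329 = 0.006716 per day.
t_eff = 272 × 329 / (272 + 329) ≈ 148.9 days.

149 days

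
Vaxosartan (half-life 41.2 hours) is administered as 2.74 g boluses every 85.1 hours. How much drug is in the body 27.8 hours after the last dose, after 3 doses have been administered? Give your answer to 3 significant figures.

2.22 g

The 3 doses were given 198, 112.9, 27.8 hours ago.
Total = 2.74·(1/2)^(198/41.2) + 2.74·(1/2)^(112.9/41.2) + 2.74·(1/2)^(27.8/41.2)
      = 0.097961 + 0.41005 + 1.7164 ≈ 2.2245 g.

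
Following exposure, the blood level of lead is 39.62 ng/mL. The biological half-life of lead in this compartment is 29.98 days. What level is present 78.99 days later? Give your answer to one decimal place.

Number of half-lives: n = 78.99/29.98 ≈ 2.6348.
Remaining = 39.62 × (1/2)^2.6348 = 39.62 × 0.16101 ≈ 6.3793 ng/mL.

6.4 ng/mL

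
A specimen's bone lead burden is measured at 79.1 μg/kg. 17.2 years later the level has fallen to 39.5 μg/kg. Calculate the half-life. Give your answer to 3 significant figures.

A/A₀ = 39.5/79.1 ≈ 0.49937.
n = log₂(2.0025) ≈ 1.0018 half-lives elapsed in 17.2 years.
t½ = 17.2/1.0018 ≈ 17.169 years.

17.2 years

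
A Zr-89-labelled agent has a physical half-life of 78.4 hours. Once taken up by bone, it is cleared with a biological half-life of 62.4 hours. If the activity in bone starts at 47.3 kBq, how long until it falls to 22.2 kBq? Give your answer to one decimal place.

1/t_eff = 1/t_phys + 1/t_biol = 1/78.4 + 1/62.4 = 0.028781 per hour.
t_eff = 78.4 × 62.4 / (78.4 + 62.4) ≈ 34.745 hours.
n = log₂(47.3/22.2) ≈ 1.0913; t = 1.0913 × 34.745 ≈ 37.917 hours.

37.9 hours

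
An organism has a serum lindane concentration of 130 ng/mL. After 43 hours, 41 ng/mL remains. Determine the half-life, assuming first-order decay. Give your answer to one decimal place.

A/A₀ = 41/130 ≈ 0.31538.
n = log₂(3.1707) ≈ 1.6648 half-lives elapsed in 43 hours.
t½ = 43/1.6648 ≈ 25.829 hours.

25.8 hours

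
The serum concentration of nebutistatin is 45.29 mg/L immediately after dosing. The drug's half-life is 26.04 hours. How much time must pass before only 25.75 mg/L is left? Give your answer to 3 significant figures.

21.2 hours

Fraction remaining = 25.75/45.29 ≈ 0.56856.
n = log₂(45.29/25.75) = ln(1.7588)/ln 2 ≈ 0.81462 half-lives.
t = n × t½ = 0.81462 × 26.04 ≈ 21.213 hours.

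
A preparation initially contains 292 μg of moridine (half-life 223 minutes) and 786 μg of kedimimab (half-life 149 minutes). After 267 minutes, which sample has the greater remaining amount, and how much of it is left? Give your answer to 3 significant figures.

kedimimab, 227 μg

moridine: 292 × (1/2)^1.1973 ≈ 127.34 μg.
kedimimab: 786 × (1/2)^1.7919 ≈ 226.98 μg.
Kedimimab has more remaining, at ≈ 226.98 μg.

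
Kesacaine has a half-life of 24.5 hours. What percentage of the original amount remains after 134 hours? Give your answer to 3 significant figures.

2.26%

n = 134/24.5 ≈ 5.4694 half-lives.
Fraction remaining = (1/2)^5.4694 ≈ 0.022571, i.e. 2.2571%.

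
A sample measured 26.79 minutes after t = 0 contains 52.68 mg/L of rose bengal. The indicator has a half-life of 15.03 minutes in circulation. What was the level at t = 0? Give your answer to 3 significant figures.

181 mg/L

Number of half-lives elapsed: n = 26.79/15.03 ≈ 1.7824.
A₀ = A × 2^n = 52.68 × 2^1.7824 = 52.68 × 3.4401 ≈ 181.22 mg/L.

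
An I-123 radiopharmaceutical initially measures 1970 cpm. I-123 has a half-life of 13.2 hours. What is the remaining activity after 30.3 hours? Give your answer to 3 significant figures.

401 cpm

Number of half-lives: n = 30.3/13.2 ≈ 2.2955.
Remaining = 1970 × (1/2)^2.2955 = 1970 × 0.2037 ≈ 401.3 cpm.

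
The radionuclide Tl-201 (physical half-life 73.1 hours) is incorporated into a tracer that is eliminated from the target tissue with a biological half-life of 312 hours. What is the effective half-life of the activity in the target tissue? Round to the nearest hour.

59 hours

1/t_eff = 1/t_phys + 1/t_biol = 1/73.1 + 1/312 = 0.016885 per hour.
t_eff = 73.1 × 312 / (73.1 + 312) ≈ 59.224 hours.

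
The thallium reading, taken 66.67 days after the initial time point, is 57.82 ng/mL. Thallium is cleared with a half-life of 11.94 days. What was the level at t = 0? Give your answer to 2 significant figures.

2800 ng/mL

Number of half-lives elapsed: n = 66.67/11.94 ≈ 5.5838.
A₀ = A × 2^n = 57.82 × 2^5.5838 = 57.82 × 47.96 ≈ 2773 ng/mL.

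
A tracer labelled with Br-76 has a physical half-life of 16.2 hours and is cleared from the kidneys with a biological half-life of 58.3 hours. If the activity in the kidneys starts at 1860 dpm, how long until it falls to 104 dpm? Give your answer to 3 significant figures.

52.7 hours

1/t_eff = 1/t_phys + 1/t_biol = 1/16.2 + 1/58.3 = 0.078881 per hour.
t_eff = 16.2 × 58.3 / (16.2 + 58.3) ≈ 12.677 hours.
n = log₂(1860/104) ≈ 4.1606; t = 4.1606 × 12.677 ≈ 52.746 hours.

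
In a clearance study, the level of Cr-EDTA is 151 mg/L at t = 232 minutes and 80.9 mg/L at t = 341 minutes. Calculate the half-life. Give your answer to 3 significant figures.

121 minutes

Over Δt = 341 − 232 = 109 minutes, the level fell by a factor of 151/80.9 ≈ 1.8665.
n = log₂(1.8665) ≈ 0.90034 half-lives, so t½ = 109/0.90034 ≈ 121.07 minutes.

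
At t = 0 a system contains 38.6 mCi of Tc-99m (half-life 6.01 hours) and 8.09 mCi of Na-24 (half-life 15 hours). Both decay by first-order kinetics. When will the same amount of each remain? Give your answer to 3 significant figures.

Set 38.6·(1/2)^(t/6.01) = 8.09·(1/2)^(t/15).
Taking log₂: log₂(38.6/8.09) = t·(1/6.01 − 1/15).
log₂(4.7713) = 2.2544; 1/6.01 − 1/15 = 0.099723.
t = 2.2544 / 0.099723 ≈ 22.607 hours.

22.6 hours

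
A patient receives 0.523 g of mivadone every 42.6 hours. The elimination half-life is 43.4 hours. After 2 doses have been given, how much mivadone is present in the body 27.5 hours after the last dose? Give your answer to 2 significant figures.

0.51 g

The 2 doses were given 70.1, 27.5 hours ago.
Total = 0.523·(1/2)^(70.1/43.4) + 0.523·(1/2)^(27.5/43.4)
      = 0.17072 + 0.3371 ≈ 0.50782 g.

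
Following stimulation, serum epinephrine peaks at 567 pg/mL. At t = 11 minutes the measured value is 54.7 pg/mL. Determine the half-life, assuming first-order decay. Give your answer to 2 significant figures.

A/A₀ = 54.7/567 ≈ 0.096473.
n = log₂(10.366) ≈ 3.3737 half-lives elapsed in 11 minutes.
t½ = 11/3.3737 ≈ 3.2605 minutes.

3.3 minutes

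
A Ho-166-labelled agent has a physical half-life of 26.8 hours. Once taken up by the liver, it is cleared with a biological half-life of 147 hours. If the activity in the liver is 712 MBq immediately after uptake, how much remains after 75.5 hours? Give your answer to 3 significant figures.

70.8 MBq

1/t_eff = 1/t_phys + 1/t_biol = 1/26.8 + 1/147 = 0.044116 per hour.
t_eff = 26.8 × 147 / (26.8 + 147) ≈ 22.667 hours.
Remaining = 712 × (1/2)^(75.5/22.667) = 712 × (1/2)^3.3308 ≈ 70.765 MBq.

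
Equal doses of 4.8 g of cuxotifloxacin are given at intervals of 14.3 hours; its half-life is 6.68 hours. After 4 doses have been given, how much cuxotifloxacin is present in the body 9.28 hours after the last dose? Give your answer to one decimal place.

The 4 doses were given 52.18, 37.88, 23.58, 9.28 hours ago.
Total = 4.8·(1/2)^(52.18/6.68) + 4.8·(1/2)^(37.88/6.68) + 4.8·(1/2)^(23.58/6.68) + 4.8·(1/2)^(9.28/6.68)
      = 0.021369 + 0.094233 + 0.41555 + 1.8325 ≈ 2.3637 g.

2.4 g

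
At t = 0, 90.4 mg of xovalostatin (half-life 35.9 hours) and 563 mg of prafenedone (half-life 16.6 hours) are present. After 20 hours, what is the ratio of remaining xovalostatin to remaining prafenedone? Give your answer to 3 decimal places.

0.252

xovalostatin: 90.4 × (1/2)^(20/35.9) = 90.4 × (1/2)^0.5571 ≈ 61.442 mg.
prafenedone: 563 × (1/2)^(20/16.6) = 563 × (1/2)^1.2048 ≈ 244.24 mg.
Ratio ≈ 61.442 / 244.24 ≈ 0.25156.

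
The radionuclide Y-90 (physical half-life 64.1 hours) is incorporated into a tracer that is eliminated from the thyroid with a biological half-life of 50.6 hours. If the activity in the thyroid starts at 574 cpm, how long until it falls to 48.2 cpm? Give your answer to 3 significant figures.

1/t_eff = 1/t_phys + 1/t_biol = 1/64.1 + 1/50.6 = 0.035363 per hour.
t_eff = 64.1 × 50.6 / (64.1 + 50.6) ≈ 28.278 hours.
n = log₂(574/48.2) ≈ 3.5739; t = 3.5739 × 28.278 ≈ 101.06 hours.

101 hours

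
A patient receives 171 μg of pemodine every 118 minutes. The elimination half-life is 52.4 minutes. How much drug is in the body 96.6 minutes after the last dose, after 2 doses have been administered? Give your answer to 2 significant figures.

58 μg

The 2 doses were given 214.6, 96.6 minutes ago.
Total = 171·(1/2)^(214.6/52.4) + 171·(1/2)^(96.6/52.4)
      = 10.003 + 47.648 ≈ 57.651 μg.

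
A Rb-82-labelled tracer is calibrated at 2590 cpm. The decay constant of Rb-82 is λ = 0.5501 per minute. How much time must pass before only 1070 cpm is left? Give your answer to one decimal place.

t½ = ln 2 / λ = 0.69315 / 0.5501 ≈ 1.26 minutes.
Fraction remaining = 1070/2590 ≈ 0.41313.
n = log₂(2590/1070) = ln(2.4206)/ln 2 ≈ 1.2753 half-lives.
t = n × t½ = 1.2753 × 1.26 ≈ 1.607 minutes.

1.6 minutes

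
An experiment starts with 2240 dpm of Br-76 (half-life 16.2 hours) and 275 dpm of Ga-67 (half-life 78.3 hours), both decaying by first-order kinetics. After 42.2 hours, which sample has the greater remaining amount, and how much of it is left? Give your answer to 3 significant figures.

Br-76, 368 dpm

Br-76: 2240 × (1/2)^2.6049 ≈ 368.2 dpm.
Ga-67: 275 × (1/2)^0.53895 ≈ 189.27 dpm.
Br-76 has more remaining, at ≈ 368.2 dpm.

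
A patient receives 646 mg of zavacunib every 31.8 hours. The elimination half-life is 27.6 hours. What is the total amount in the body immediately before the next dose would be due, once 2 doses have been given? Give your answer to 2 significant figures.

The 2 doses were given 63.6, 31.8 hours ago.
Total = 646·(1/2)^(63.6/27.6) + 646·(1/2)^(31.8/27.6)
      = 130.78 + 290.67 ≈ 421.45 mg.

420 mg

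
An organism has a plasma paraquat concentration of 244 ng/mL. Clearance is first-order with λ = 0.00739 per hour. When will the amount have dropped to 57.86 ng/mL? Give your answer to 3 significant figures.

t½ = ln 2 / λ = 0.69315 / 0.00739 ≈ 93.795 hours.
Fraction remaining = 57.86/244 ≈ 0.23713.
n = log₂(244/57.86) = ln(4.2171)/ln 2 ≈ 2.0762 half-lives.
t = n × t½ = 2.0762 × 93.795 ≈ 194.74 hours.

195 hours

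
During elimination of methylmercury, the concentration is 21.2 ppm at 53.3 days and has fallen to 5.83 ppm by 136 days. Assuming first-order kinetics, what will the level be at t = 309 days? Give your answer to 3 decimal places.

0.392 ppm

Over Δt = 136 − 53.3 = 82.7 days, the level fell by a factor of 21.2/5.83 ≈ 3.6364.
n = log₂(3.6364) ≈ 1.8625 half-lives, so t½ = 82.7/1.8625 ≈ 44.403 days.
From t = 136 to t = 309: 5.83 × (1/2)^((309−136)/44.403) ≈ 0.39157 ppm.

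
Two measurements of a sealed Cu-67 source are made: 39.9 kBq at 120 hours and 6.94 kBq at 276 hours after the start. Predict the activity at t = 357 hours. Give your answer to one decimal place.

Over Δt = 276 − 120 = 156 hours, the level fell by a factor of 39.9/6.94 ≈ 5.7493.
n = log₂(5.7493) ≈ 2.5234 half-lives, so t½ = 156/2.5234 ≈ 61.822 hours.
From t = 276 to t = 357: 6.94 × (1/2)^((357−276)/61.822) ≈ 2.7986 kBq.

2.8 kBq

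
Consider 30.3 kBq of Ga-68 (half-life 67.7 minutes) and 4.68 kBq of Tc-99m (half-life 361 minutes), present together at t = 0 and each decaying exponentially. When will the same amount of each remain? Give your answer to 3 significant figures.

225 minutes

Set 30.3·(1/2)^(t/67.7) = 4.68·(1/2)^(t/361).
Taking log₂: log₂(30.3/4.68) = t·(1/67.7 − 1/361).
log₂(6.4744) = 2.6947; 1/67.7 − 1/361 = 0.012001.
t = 2.6947 / 0.012001 ≈ 224.54 minutes.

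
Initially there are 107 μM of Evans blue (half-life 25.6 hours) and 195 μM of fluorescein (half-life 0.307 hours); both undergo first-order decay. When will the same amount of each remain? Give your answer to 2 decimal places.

0.27 hours

Set 107·(1/2)^(t/25.6) = 195·(1/2)^(t/0.307).
Taking log₂: log₂(107/195) = t·(1/25.6 − 1/0.307).
log₂(0.54872) = -0.86586; 1/25.6 − 1/0.307 = -3.2183.
t = -0.86586 / -3.2183 ≈ 0.26905 hours.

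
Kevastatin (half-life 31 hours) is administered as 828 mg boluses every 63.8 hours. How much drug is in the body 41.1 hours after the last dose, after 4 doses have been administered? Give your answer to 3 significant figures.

The 4 doses were given 232.5, 168.7, 104.9, 41.1 hours ago.
Total = 828·(1/2)^(232.5/31) + 828·(1/2)^(168.7/31) + 828·(1/2)^(104.9/31) + 828·(1/2)^(41.1/31)
      = 4.5741 + 19.048 + 79.32 + 330.31 ≈ 433.25 mg.

433 mg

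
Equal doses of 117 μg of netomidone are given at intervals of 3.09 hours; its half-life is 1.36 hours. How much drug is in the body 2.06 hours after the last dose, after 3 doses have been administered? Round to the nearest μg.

51 μg

The 3 doses were given 8.24, 5.15, 2.06 hours ago.
Total = 117·(1/2)^(8.24/1.36) + 117·(1/2)^(5.15/1.36) + 117·(1/2)^(2.06/1.36)
      = 1.7551 + 8.4773 + 40.946 ≈ 51.179 μg.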